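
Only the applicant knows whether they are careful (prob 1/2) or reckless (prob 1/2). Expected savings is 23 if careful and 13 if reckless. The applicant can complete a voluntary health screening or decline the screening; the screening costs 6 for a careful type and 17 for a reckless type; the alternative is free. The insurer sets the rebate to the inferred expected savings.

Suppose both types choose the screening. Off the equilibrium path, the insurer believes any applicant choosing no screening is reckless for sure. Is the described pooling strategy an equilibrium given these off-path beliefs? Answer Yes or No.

No

On path, the insurer holds the prior and pays 1/2·23 + 1/2·13 = 18. Off path (no screening), believing reckless, it pays 13.
careful: the screening nets 18 − 6 = 12; no screening nets 13. careful would deviate.
reckless: the screening nets 18 − 17 = 1; no screening nets 13. reckless would deviate.
A type deviates, so pooling fails.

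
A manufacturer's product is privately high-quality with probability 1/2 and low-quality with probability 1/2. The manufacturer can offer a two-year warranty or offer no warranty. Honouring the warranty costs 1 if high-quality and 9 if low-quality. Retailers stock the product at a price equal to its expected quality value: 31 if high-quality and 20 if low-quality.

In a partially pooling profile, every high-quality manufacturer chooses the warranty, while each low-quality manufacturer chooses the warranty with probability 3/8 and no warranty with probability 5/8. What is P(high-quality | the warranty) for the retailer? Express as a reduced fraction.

P(the warranty) = (1/2)·1 + (1/2)·(3/8) = 11/16.
By Bayes' rule, P(high-quality | the warranty) = (1/2) / (11/16) = 8/11.

8/11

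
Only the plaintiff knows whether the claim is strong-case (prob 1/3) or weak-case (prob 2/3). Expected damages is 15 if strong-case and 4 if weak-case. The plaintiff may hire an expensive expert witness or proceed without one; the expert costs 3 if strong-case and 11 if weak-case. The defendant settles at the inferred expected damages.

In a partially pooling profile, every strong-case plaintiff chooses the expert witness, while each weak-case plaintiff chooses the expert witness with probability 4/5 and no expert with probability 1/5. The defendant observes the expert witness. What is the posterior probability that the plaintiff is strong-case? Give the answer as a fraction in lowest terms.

P(the expert witness) = (1/3)·1 + (2/3)·(4/5) = 13/15.
By Bayes' rule, P(strong-case | the expert witness) = (1/3) / (13/15) = 5/13.

5/13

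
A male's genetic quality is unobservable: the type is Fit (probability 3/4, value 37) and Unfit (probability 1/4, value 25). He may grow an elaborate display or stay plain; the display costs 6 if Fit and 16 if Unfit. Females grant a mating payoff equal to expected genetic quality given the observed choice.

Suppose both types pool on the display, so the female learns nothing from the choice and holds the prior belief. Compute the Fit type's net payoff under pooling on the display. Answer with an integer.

Pooled mating payoff = 3/4·37 + 1/4·25 = 34.
Fit pays cost 6 for the display, so net payoff = 34 − 6 = 28.

28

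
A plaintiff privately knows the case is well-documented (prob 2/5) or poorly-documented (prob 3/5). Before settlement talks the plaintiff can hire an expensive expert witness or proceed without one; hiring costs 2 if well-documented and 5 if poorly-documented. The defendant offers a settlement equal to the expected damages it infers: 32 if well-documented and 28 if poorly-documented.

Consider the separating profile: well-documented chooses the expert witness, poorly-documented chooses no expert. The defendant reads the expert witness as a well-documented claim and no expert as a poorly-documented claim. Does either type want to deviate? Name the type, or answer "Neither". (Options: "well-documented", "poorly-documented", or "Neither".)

Neither

The expert witness pays 32; no expert pays 28.
well-documented: assigned the expert witness, nets 32 − 2 = 30; deviating to no expert nets 28.
poorly-documented: assigned no expert, nets 28; deviating to the expert witness nets 32 − 5 = 27.
Both types strictly prefer their assigned action; no profitable deviation.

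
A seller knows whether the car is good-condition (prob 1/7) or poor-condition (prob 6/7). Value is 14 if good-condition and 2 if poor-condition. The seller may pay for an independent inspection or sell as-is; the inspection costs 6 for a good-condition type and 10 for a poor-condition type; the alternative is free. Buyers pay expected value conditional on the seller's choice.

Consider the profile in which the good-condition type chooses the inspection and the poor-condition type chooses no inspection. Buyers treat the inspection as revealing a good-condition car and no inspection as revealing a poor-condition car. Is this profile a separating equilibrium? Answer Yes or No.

No

Under these beliefs, the inspection earns price 14 and no inspection earns price 2.
good-condition: the inspection nets 14 − 6 = 8; no inspection nets 2. good-condition prefers the inspection.
poor-condition: the inspection nets 14 − 10 = 4; no inspection nets 2. poor-condition would deviate to the inspection.
poor-condition has a profitable deviation, so the profile is not an equilibrium.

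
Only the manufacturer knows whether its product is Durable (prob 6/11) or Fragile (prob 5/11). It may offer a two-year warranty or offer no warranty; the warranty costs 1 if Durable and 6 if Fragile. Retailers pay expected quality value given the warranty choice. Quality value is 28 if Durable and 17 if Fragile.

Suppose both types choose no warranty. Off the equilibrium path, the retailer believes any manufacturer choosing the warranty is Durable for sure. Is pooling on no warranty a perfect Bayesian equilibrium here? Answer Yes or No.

On path, the retailer holds the prior and pays 6/11·28 + 5/11·17 = 23. Off path (the warranty), believing Durable, it pays 28.
Durable: no warranty nets 23; the warranty nets 28 − 1 = 27. Durable would deviate.
Fragile: no warranty nets 23; the warranty nets 28 − 6 = 22. Fragile stays.
A type deviates, so pooling fails.

No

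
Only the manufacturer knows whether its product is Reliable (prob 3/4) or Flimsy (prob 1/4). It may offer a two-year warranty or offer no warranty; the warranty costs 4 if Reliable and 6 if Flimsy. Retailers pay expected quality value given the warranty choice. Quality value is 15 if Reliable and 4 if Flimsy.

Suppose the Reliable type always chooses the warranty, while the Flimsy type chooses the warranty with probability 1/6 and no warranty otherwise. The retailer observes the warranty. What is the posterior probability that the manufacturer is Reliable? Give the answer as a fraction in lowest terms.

18/19

P(the warranty) = (3/4)·1 + (1/4)·(1/6) = 19/24.
By Bayes' rule, P(Reliable | the warranty) = (3/4) / (19/24) = 18/19.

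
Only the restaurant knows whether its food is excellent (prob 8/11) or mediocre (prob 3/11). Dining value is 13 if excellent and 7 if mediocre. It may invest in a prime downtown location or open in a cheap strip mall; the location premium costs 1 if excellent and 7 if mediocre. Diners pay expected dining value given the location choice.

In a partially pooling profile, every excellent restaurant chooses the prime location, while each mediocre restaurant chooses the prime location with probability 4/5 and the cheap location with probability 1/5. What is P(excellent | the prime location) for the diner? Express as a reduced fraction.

P(the prime location) = (8/11)·1 + (3/11)·(4/5) = 52/55.
By Bayes' rule, P(excellent | the prime location) = (8/11) / (52/55) = 10/13.

10/13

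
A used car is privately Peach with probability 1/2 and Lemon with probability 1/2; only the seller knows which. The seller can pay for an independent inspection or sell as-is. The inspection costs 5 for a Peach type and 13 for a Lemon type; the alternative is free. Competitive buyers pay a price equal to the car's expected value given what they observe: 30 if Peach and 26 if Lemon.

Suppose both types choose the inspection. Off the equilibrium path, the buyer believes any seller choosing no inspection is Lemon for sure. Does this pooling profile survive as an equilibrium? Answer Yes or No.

On path, the buyer holds the prior and pays 1/2·30 + 1/2·26 = 28. Off path (no inspection), believing Lemon, it pays 26.
Peach: the inspection nets 28 − 5 = 23; no inspection nets 26. Peach would deviate.
Lemon: the inspection nets 28 − 13 = 15; no inspection nets 26. Lemon would deviate.
A type deviates, so pooling fails.

No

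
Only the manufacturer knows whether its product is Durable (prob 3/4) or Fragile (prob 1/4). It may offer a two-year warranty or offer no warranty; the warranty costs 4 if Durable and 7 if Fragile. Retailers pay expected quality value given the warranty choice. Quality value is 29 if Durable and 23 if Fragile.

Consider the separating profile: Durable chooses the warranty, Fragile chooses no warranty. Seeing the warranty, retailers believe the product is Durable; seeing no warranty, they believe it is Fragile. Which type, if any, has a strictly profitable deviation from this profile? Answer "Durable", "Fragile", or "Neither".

Neither

The warranty pays 29; no warranty pays 23.
Durable: assigned the warranty, nets 29 − 4 = 25; deviating to no warranty nets 23.
Fragile: assigned no warranty, nets 23; deviating to the warranty nets 29 − 7 = 22.
Both types strictly prefer their assigned action; no profitable deviation.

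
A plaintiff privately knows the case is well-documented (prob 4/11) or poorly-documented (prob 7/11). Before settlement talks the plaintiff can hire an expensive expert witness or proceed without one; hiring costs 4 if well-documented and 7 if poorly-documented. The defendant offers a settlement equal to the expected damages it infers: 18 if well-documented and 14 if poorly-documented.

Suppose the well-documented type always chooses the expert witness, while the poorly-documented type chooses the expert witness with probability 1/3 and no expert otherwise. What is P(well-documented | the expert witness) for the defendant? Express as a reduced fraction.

P(the expert witness) = (4/11)·1 + (7/11)·(1/3) = 19/33.
By Bayes' rule, P(well-documented | the expert witness) = (4/11) / (19/33) = 12/19.

12/19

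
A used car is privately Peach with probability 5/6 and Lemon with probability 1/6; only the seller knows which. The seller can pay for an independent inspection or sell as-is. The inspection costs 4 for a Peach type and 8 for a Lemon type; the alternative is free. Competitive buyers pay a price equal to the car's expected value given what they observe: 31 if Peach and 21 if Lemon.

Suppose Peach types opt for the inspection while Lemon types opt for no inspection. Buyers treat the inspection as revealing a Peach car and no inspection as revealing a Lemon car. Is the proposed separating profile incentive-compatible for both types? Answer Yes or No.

Under these beliefs, the inspection earns price 31 and no inspection earns price 21.
Peach: the inspection nets 31 − 4 = 27; no inspection nets 21. Peach prefers the inspection.
Lemon: the inspection nets 31 − 8 = 23; no inspection nets 21. Lemon would deviate to the inspection.
Lemon has a profitable deviation, so the profile is not an equilibrium.

No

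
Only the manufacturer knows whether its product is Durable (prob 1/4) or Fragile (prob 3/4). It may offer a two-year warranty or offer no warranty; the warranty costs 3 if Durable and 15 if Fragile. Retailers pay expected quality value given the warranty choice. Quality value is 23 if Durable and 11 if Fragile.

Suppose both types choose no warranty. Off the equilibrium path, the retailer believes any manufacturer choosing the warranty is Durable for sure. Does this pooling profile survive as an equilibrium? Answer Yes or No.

No

On path, the retailer holds the prior and pays 1/4·23 + 3/4·11 = 14. Off path (the warranty), believing Durable, it pays 23.
Durable: no warranty nets 14; the warranty nets 23 − 3 = 20. Durable would deviate.
Fragile: no warranty nets 14; the warranty nets 23 − 15 = 8. Fragile stays.
A type deviates, so pooling fails.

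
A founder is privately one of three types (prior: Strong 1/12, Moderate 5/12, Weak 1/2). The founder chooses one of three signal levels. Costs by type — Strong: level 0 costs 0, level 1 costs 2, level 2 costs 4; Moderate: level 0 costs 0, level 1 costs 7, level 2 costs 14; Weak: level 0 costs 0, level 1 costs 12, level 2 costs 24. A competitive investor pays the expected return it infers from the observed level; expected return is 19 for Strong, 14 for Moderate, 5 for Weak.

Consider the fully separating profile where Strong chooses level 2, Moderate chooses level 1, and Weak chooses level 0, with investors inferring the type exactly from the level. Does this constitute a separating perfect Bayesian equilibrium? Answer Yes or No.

Yes

Separating valuations: level 2 → 19, level 1 → 14, level 0 → 5.
Strong (assigned level 2): level 0: 5 − 0 = 5; level 1: 14 − 2 = 12; level 2: 19 − 4 = 15. Strong stays.
Moderate (assigned level 1): level 0: 5 − 0 = 5; level 1: 14 − 7 = 7; level 2: 19 − 14 = 5. Moderate stays.
Weak (assigned level 0): level 0: 5 − 0 = 5; level 1: 14 − 12 = 2; level 2: 19 − 24 = -5. Weak stays.
Every type prefers its assigned level; separation holds.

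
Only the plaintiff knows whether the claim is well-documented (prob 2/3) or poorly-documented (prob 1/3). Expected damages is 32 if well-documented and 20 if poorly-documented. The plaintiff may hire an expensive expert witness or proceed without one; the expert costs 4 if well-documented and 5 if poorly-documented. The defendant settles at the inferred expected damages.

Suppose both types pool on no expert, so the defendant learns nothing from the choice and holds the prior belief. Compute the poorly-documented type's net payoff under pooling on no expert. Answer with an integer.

28

Pooled settlement = 2/3·32 + 1/3·20 = 28.
poorly-documented pays no cost for no expert, so net payoff = 28.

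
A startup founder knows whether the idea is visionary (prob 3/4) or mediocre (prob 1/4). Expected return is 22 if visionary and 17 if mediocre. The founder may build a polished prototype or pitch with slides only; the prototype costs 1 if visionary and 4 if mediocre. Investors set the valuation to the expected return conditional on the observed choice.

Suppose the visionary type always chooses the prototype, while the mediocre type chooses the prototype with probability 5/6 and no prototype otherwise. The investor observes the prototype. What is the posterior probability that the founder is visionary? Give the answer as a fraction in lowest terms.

P(the prototype) = (3/4)·1 + (1/4)·(5/6) = 23/24.
By Bayes' rule, P(visionary | the prototype) = (3/4) / (23/24) = 18/23.

18/23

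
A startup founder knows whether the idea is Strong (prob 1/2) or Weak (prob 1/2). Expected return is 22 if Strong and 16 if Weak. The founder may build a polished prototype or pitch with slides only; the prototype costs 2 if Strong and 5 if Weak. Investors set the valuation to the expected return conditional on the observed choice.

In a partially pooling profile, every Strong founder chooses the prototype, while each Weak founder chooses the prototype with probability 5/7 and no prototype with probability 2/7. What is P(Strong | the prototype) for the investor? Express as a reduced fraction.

7/12

P(the prototype) = (1/2)·1 + (1/2)·(5/7) = 6/7.
By Bayes' rule, P(Strong | the prototype) = (1/2) / (6/7) = 7/12.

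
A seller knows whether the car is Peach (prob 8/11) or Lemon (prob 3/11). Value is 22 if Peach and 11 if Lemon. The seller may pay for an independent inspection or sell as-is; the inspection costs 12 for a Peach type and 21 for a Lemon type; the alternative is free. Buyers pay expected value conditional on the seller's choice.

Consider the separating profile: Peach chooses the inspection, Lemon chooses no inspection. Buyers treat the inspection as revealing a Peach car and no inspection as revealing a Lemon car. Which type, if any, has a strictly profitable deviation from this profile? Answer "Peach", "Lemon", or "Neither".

The inspection pays 22; no inspection pays 11.
Peach: assigned the inspection, nets 22 − 12 = 10; deviating to no inspection nets 11.
Lemon: assigned no inspection, nets 11; deviating to the inspection nets 22 − 21 = 1.
The Peach type gains 1 by deviating.

Peach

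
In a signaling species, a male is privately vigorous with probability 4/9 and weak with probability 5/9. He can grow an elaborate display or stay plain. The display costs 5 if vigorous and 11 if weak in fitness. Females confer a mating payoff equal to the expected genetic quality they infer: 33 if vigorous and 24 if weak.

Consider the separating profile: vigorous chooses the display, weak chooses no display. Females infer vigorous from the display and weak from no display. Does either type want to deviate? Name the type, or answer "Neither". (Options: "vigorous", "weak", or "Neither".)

Neither

The display pays 33; no display pays 24.
vigorous: assigned the display, nets 33 − 5 = 28; deviating to no display nets 24.
weak: assigned no display, nets 24; deviating to the display nets 33 − 11 = 22.
Both types strictly prefer their assigned action; no profitable deviation.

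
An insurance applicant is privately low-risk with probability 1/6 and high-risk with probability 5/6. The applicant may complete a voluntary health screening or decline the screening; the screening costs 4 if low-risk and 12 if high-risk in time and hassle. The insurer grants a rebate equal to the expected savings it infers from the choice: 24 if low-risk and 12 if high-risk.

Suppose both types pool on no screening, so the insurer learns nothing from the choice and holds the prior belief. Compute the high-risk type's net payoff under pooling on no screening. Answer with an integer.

14

Pooled rebate = 1/6·24 + 5/6·12 = 14.
high-risk pays no cost for no screening, so net payoff = 14.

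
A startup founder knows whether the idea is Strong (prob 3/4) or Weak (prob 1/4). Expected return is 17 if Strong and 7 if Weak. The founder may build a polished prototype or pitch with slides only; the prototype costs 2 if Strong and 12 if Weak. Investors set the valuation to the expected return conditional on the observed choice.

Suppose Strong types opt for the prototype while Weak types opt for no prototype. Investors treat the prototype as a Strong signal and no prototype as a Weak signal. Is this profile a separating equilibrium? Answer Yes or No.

Yes

Under these beliefs, the prototype earns valuation 17 and no prototype earns valuation 7.
Strong: the prototype nets 17 − 2 = 15; no prototype nets 7. Strong prefers the prototype.
Weak: the prototype nets 17 − 12 = 5; no prototype nets 7. Weak prefers no prototype.
Neither type deviates, so the separating profile is an equilibrium.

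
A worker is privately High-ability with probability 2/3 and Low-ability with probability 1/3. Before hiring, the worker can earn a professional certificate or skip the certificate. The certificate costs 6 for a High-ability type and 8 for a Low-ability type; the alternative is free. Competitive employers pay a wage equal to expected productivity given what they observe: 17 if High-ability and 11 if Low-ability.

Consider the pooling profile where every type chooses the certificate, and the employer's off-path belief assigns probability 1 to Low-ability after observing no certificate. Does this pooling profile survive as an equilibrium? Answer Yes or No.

No

On path, the employer holds the prior and pays 2/3·17 + 1/3·11 = 15. Off path (no certificate), believing Low-ability, it pays 11.
High-ability: the certificate nets 15 − 6 = 9; no certificate nets 11. High-ability would deviate.
Low-ability: the certificate nets 15 − 8 = 7; no certificate nets 11. Low-ability would deviate.
A type deviates, so pooling fails.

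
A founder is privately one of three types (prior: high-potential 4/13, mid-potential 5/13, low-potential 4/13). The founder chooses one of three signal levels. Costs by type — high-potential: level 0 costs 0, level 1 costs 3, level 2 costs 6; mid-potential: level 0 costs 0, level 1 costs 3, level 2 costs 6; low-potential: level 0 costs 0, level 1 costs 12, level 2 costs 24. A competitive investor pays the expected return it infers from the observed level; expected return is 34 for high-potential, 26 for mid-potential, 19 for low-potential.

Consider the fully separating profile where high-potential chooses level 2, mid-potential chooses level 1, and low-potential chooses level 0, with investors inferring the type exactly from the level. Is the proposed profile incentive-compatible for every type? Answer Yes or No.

No

Separating valuations: level 2 → 34, level 1 → 26, level 0 → 19.
high-potential (assigned level 2): level 0: 19 − 0 = 19; level 1: 26 − 3 = 23; level 2: 34 − 6 = 28. high-potential stays.
mid-potential (assigned level 1): level 0: 19 − 0 = 19; level 1: 26 − 3 = 23; level 2: 34 − 6 = 28. mid-potential prefers level 2.
low-potential (assigned level 0): level 0: 19 − 0 = 19; level 1: 26 − 12 = 14; level 2: 34 − 24 = 10. low-potential stays.
At least one type deviates; the separating profile fails.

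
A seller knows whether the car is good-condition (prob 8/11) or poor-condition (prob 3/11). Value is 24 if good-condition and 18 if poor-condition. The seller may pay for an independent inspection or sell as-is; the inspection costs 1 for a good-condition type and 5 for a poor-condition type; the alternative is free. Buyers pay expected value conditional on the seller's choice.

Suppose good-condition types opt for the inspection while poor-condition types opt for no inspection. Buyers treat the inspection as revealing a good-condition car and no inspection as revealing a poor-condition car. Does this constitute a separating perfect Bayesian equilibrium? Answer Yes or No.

No

Under these beliefs, the inspection earns price 24 and no inspection earns price 18.
good-condition: the inspection nets 24 − 1 = 23; no inspection nets 18. good-condition prefers the inspection.
poor-condition: the inspection nets 24 − 5 = 19; no inspection nets 18. poor-condition would deviate to the inspection.
poor-condition has a profitable deviation, so the profile is not an equilibrium.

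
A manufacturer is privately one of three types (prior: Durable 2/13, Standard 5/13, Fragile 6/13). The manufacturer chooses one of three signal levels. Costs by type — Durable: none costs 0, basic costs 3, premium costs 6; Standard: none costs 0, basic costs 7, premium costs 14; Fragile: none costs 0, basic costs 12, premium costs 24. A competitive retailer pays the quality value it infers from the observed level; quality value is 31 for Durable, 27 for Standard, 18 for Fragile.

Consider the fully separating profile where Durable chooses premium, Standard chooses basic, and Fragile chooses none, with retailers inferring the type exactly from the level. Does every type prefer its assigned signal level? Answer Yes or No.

Separating prices: premium → 31, basic → 27, none → 18.
Durable (assigned premium): none: 18 − 0 = 18; basic: 27 − 3 = 24; premium: 31 − 6 = 25. Durable stays.
Standard (assigned basic): none: 18 − 0 = 18; basic: 27 − 7 = 20; premium: 31 − 14 = 17. Standard stays.
Fragile (assigned none): none: 18 − 0 = 18; basic: 27 − 12 = 15; premium: 31 − 24 = 7. Fragile stays.
Every type prefers its assigned level; separation holds.

Yes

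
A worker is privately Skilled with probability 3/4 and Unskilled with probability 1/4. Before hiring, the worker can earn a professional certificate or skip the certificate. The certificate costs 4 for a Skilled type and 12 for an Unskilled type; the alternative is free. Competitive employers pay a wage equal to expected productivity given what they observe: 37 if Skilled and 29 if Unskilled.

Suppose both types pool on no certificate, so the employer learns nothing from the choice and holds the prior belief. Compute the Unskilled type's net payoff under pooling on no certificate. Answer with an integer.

Pooled wage = 3/4·37 + 1/4·29 = 35.
Unskilled pays no cost for no certificate, so net payoff = 35.

35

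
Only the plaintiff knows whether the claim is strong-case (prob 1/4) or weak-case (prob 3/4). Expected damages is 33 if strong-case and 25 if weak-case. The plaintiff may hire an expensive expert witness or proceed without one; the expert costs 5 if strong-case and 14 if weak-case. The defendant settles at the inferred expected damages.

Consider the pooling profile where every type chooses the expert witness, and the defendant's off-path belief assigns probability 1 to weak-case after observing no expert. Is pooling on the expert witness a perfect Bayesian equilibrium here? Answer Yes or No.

No

On path, the defendant holds the prior and pays 1/4·33 + 3/4·25 = 27. Off path (no expert), believing weak-case, it pays 25.
strong-case: the expert witness nets 27 − 5 = 22; no expert nets 25. strong-case would deviate.
weak-case: the expert witness nets 27 − 14 = 13; no expert nets 25. weak-case would deviate.
A type deviates, so pooling fails.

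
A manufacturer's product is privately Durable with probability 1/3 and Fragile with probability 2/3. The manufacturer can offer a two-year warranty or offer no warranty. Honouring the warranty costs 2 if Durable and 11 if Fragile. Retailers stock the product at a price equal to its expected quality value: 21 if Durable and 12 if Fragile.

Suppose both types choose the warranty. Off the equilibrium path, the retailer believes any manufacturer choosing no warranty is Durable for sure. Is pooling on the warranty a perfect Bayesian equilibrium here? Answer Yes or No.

On path, the retailer holds the prior and pays 1/3·21 + 2/3·12 = 15. Off path (no warranty), believing Durable, it pays 21.
Durable: the warranty nets 15 − 2 = 13; no warranty nets 21. Durable would deviate.
Fragile: the warranty nets 15 − 11 = 4; no warranty nets 21. Fragile would deviate.
A type deviates, so pooling fails.

No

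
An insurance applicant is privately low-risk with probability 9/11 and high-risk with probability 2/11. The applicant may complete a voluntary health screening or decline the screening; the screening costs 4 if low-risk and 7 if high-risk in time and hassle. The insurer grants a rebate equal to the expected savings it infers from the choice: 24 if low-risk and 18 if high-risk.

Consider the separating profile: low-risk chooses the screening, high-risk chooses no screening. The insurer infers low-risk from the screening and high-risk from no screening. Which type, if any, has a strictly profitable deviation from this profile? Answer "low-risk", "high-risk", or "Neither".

The screening pays 24; no screening pays 18.
low-risk: assigned the screening, nets 24 − 4 = 20; deviating to no screening nets 18.
high-risk: assigned no screening, nets 18; deviating to the screening nets 24 − 7 = 17.
Both types strictly prefer their assigned action; no profitable deviation.

Neither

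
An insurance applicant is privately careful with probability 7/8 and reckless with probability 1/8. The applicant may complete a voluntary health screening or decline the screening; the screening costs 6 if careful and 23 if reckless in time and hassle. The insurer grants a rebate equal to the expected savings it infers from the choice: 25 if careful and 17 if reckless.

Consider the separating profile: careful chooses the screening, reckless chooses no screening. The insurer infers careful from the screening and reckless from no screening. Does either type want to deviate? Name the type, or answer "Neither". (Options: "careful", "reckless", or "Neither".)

The screening pays 25; no screening pays 17.
careful: assigned the screening, nets 25 − 6 = 19; deviating to no screening nets 17.
reckless: assigned no screening, nets 17; deviating to the screening nets 25 − 23 = 2.
Both types strictly prefer their assigned action; no profitable deviation.

Neither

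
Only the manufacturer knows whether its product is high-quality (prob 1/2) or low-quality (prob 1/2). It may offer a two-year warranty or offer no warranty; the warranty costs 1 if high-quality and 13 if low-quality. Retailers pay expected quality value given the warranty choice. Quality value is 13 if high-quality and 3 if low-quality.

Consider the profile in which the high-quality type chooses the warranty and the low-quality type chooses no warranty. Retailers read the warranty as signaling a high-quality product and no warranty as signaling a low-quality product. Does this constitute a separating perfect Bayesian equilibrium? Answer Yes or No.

Yes

Under these beliefs, the warranty earns price 13 and no warranty earns price 3.
high-quality: the warranty nets 13 − 1 = 12; no warranty nets 3. high-quality prefers the warranty.
low-quality: the warranty nets 13 − 13 = 0; no warranty nets 3. low-quality prefers no warranty.
Neither type deviates, so the separating profile is an equilibrium.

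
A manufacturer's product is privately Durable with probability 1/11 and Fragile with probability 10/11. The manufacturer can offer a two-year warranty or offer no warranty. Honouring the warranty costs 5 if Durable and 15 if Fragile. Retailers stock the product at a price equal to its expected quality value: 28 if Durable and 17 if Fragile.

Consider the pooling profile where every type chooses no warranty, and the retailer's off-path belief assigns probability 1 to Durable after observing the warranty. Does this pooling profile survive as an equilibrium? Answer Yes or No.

No

On path, the retailer holds the prior and pays 1/11·28 + 10/11·17 = 18. Off path (the warranty), believing Durable, it pays 28.
Durable: no warranty nets 18; the warranty nets 28 − 5 = 23. Durable would deviate.
Fragile: no warranty nets 18; the warranty nets 28 − 15 = 13. Fragile stays.
A type deviates, so pooling fails.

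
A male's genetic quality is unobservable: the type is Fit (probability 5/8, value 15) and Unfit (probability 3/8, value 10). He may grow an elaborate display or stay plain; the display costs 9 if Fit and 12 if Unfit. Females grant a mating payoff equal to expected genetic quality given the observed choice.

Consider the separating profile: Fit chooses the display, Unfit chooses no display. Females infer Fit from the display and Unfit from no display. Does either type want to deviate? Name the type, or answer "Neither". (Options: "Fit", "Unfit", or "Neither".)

The display pays 15; no display pays 10.
Fit: assigned the display, nets 15 − 9 = 6; deviating to no display nets 10.
Unfit: assigned no display, nets 10; deviating to the display nets 15 − 12 = 3.
The Fit type gains 4 by deviating.

Fit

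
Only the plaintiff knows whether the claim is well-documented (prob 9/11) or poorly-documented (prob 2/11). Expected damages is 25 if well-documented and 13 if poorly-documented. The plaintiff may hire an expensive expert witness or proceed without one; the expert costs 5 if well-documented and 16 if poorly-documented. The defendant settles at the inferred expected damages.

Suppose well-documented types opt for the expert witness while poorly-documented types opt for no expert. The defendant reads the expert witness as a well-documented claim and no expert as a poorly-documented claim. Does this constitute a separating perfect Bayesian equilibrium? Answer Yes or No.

Yes

Under these beliefs, the expert witness earns settlement 25 and no expert earns settlement 13.
well-documented: the expert witness nets 25 − 5 = 20; no expert nets 13. well-documented prefers the expert witness.
poorly-documented: the expert witness nets 25 − 16 = 9; no expert nets 13. poorly-documented prefers no expert.
Neither type deviates, so the separating profile is an equilibrium.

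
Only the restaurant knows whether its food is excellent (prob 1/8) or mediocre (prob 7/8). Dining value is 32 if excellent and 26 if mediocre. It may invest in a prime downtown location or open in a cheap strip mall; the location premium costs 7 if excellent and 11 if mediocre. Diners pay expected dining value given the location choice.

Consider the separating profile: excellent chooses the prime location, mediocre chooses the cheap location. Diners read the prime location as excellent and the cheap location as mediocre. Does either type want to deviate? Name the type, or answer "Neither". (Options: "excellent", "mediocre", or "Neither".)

excellent

The prime location pays 32; the cheap location pays 26.
excellent: assigned the prime location, nets 32 − 7 = 25; deviating to the cheap location nets 26.
mediocre: assigned the cheap location, nets 26; deviating to the prime location nets 32 − 11 = 21.
The excellent type gains 1 by deviating.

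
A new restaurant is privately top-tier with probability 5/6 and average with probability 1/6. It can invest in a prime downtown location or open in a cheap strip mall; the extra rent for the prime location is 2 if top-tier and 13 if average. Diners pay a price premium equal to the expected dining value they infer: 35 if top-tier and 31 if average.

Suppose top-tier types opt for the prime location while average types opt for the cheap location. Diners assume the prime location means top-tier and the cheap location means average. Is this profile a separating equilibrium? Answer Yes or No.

Yes

Under these beliefs, the prime location earns price premium 35 and the cheap location earns price premium 31.
top-tier: the prime location nets 35 − 2 = 33; the cheap location nets 31. top-tier prefers the prime location.
average: the prime location nets 35 − 13 = 22; the cheap location nets 31. average prefers the cheap location.
Neither type deviates, so the separating profile is an equilibrium.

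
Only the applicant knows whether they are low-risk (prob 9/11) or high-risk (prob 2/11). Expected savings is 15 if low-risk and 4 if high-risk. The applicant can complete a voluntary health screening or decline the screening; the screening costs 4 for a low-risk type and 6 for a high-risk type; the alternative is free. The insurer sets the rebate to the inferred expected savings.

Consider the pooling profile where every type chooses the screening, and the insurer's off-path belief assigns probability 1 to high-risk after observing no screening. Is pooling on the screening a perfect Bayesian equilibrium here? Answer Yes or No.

On path, the insurer holds the prior and pays 9/11·15 + 2/11·4 = 13. Off path (no screening), believing high-risk, it pays 4.
low-risk: the screening nets 13 − 4 = 9; no screening nets 4. low-risk stays.
high-risk: the screening nets 13 − 6 = 7; no screening nets 4. high-risk stays.
No type deviates, so pooling is sustained.

Yes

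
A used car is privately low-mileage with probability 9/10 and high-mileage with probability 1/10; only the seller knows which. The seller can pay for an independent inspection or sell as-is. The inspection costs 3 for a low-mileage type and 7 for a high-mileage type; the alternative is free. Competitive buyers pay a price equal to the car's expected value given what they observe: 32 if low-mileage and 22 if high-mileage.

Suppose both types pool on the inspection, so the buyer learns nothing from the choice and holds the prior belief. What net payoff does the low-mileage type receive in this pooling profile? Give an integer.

Pooled price = 9/10·32 + 1/10·22 = 31.
low-mileage pays cost 3 for the inspection, so net payoff = 31 − 3 = 28.

28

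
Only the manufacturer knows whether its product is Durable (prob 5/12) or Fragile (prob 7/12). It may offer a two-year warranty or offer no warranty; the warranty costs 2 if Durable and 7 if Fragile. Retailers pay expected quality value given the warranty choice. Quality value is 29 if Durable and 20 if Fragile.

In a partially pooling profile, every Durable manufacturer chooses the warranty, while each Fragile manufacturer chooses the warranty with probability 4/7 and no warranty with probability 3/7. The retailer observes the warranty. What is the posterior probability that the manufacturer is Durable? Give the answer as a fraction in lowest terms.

5/9

P(the warranty) = (5/12)·1 + (7/12)·(4/7) = 3/4.
By Bayes' rule, P(Durable | the warranty) = (5/12) / (3/4) = 5/9.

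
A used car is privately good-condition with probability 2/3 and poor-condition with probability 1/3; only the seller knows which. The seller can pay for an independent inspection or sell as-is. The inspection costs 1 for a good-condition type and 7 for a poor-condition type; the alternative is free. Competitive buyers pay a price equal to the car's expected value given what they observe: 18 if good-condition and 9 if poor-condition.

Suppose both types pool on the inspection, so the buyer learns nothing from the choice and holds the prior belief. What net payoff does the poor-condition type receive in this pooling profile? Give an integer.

8

Pooled price = 2/3·18 + 1/3·9 = 15.
poor-condition pays cost 7 for the inspection, so net payoff = 15 − 7 = 8.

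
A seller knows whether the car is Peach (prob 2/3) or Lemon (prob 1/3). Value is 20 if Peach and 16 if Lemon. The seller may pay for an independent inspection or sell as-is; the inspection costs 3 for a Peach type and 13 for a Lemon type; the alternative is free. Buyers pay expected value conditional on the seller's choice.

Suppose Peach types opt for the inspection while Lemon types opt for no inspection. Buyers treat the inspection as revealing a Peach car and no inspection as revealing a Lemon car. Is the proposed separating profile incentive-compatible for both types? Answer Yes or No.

Yes

Under these beliefs, the inspection earns price 20 and no inspection earns price 16.
Peach: the inspection nets 20 − 3 = 17; no inspection nets 16. Peach prefers the inspection.
Lemon: the inspection nets 20 − 13 = 7; no inspection nets 16. Lemon prefers no inspection.
Neither type deviates, so the separating profile is an equilibrium.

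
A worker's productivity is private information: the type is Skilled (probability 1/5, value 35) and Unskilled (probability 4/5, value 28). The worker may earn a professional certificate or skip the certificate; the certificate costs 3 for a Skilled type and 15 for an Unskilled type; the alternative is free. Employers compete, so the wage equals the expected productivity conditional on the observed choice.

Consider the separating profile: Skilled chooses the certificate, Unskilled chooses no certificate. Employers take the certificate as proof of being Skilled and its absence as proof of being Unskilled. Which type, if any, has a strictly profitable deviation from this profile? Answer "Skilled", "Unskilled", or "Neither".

Neither

The certificate pays 35; no certificate pays 28.
Skilled: assigned the certificate, nets 35 − 3 = 32; deviating to no certificate nets 28.
Unskilled: assigned no certificate, nets 28; deviating to the certificate nets 35 − 15 = 20.
Both types strictly prefer their assigned action; no profitable deviation.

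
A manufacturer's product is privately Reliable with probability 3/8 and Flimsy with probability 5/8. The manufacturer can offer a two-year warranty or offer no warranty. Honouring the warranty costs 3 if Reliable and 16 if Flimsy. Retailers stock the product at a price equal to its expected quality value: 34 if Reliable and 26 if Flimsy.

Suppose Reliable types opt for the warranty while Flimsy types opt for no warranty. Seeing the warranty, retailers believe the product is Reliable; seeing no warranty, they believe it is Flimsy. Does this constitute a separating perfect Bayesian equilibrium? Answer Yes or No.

Yes

Under these beliefs, the warranty earns price 34 and no warranty earns price 26.
Reliable: the warranty nets 34 − 3 = 31; no warranty nets 26. Reliable prefers the warranty.
Flimsy: the warranty nets 34 − 16 = 18; no warranty nets 26. Flimsy prefers no warranty.
Neither type deviates, so the separating profile is an equilibrium.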